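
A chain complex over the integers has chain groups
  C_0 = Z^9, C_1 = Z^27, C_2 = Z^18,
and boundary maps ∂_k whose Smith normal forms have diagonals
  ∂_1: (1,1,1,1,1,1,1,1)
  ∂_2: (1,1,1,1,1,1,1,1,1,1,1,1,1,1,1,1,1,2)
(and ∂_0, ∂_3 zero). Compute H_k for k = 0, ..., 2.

H_0 = Z,  H_1 = Z × Z/2,  H_2 = 0.

H_0: b_0 = 9 − 0 − 8 = 1; torsion from ∂_1 factors > 1: none. So H_0 = Z.
H_1: b_1 = 27 − 8 − 18 = 1; torsion from ∂_2 factors > 1: [2]. So H_1 = Z × Z/2.
H_2: b_2 = 18 − 18 − 0 = 0; torsion from ∂_3 factors > 1: none. So H_2 = 0.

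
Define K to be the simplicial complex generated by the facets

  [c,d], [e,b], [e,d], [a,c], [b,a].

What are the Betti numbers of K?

Fix the vertex order a < b < c < d < e and write every simplex with vertices in increasing order. Then dim K = 1 and the simplices of K are:

  0-simplices (5): a, b, c, d, e
  1-simplices (5): ab, ac, be, cd, de

Hence C_0 ≅ Z^5, C_1 ≅ Z^5.

∂_1: C_1 → C_0 is given by ∂[p,q] = [q] − [p]. For instance
  ∂ac = c − a.
As a 5×5 matrix over Z this has rank 4, with invariant factors (1,1,1,1).

Computing H_k = (kernel of ∂_k) / (image of ∂_{k+1}):

  H_0: rank C_0 − rank ∂_1 = 5 − 4 = 1, and the invariant factors of ∂_1 are all 1, so H_0 = Z.
  H_1: rank ker ∂_1 − rank ∂_2 = (5 − 4) − 0 = 1, and there is no ∂_2, so H_1 = Z.

Hence the Betti numbers are b_0 = 1, b_1 = 1.

b_0 = 1, b_1 = 1.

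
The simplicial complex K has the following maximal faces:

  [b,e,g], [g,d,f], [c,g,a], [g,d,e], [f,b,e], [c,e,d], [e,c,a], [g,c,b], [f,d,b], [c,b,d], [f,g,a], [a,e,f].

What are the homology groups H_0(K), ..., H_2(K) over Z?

H_0 = Z,  H_1 = Z/2,  H_2 = 0.

K has 7 vertices, 18 edges, 12 triangles.
rank ∂_0 = 0, rank ∂_1 = 6 ⇒ b_0 = 7 − 0 − 6 = 1; all invariant factors of ∂_1 are 1 so no torsion. So H_0 = Z.
rank ∂_1 = 6, rank ∂_2 = 12 ⇒ b_1 = 18 − 6 − 12 = 0; ∂_2 has invariant factor(s) [2] giving torsion. So H_1 = Z/2.
rank ∂_2 = 12, rank ∂_3 = 0 ⇒ b_2 = 12 − 12 − 0 = 0. So H_2 = 0.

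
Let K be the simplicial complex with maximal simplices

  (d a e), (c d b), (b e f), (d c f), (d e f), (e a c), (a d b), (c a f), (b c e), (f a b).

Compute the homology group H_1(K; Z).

K has 6 vertices, 15 edges, 10 triangles.
rank ∂_1 = 5, rank ∂_2 = 10 ⇒ b_1 = 15 − 5 − 10 = 0; ∂_2 has invariant factor(s) [2] giving torsion. So H_1 = Z/2Z.

H_1 = Z/2Z.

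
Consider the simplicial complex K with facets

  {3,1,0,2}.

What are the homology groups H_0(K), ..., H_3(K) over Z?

H_0 ≅ Z,  H_1 = 0,  H_2 = 0,  H_3 = 0.

Fix the vertex order 0 < 1 < 2 < 3 and write every simplex with vertices in increasing order. Then dim K = 3 and the simplices of K are:

  0-simplices (4): [0], [1], [2], [3]
  1-simplices (6): [0,1], [0,2], [0,3], [1,2], [1,3], [2,3]
  2-simplices (4): [0,1,2], [0,1,3], [0,2,3], [1,2,3]
  3-simplices (1): [0,1,2,3]

Hence C_0 ≅ Z^4, C_1 ≅ Z^6, C_2 ≅ Z^4, C_3 ≅ Z^1.

The boundary map ∂_1: C_1 → C_0 sends each edge [p,q] (with p < q) to q − p. For instance
  ∂[0,1] = [1] − [0].
As a 4×6 matrix over Z this has rank 3, with invariant factors (1,1,1).

Boundary ∂_2: C_2 → C_1 acts by ∂[p,q,r] = [q,r] − [p,r] + [p,q]. For instance
  ∂[0,1,2] = [1,2] − [0,2] + [0,1],
  ∂[0,2,3] = [2,3] − [0,3] + [0,2].
The resulting 6×4 matrix has rank 3, and its Smith normal form has invariant factors (1,1,1).

∂_3: C_3 → C_2 sends each 3-simplex σ to the alternating sum Σ_i (−1)^i (σ with its i-th vertex removed). For instance
  ∂[0,1,2,3] = [1,2,3] − [0,2,3] + [0,1,3] − [0,1,2].
As a 4×1 matrix over Z this has rank 1, with invariant factors (1).

From H_k ≅ ker(∂_k) / im(∂_{k+1}) we obtain:

  H_0: rank C_0 − rank ∂_1 = 4 − 3 = 1, and the invariant factors of ∂_1 are all 1, so H_0 = Z.
  H_1: rank ker ∂_1 − rank ∂_2 = (6 − 3) − 3 = 0, and the invariant factors of ∂_2 are all 1, so H_1 = 0.
  H_2: rank ker ∂_2 − rank ∂_3 = (4 − 3) − 1 = 0, and the invariant factors of ∂_3 are all 1, so H_2 = 0.
  H_3: rank ker ∂_3 − rank ∂_4 = (1 − 1) − 0 = 0, and there is no ∂_4, so H_3 = 0.

As a check, the Euler characteristic is 4 − 6 + 4 − 1 = 1, which agrees with 1 − 0 + 0 − 0 = 1.
(K is a triangulation of the 3-simplex.)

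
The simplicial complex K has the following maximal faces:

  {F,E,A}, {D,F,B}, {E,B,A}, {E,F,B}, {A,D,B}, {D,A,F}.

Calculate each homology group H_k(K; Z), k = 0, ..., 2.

H_0 = Z,  H_1 = 0,  H_2 = Z.

Order the vertices as A < B < D < E < F. Listing each simplex with vertices in this order, K has dimension 2 with simplices:

  0-simplices (5): A, B, D, E, F
  1-simplices (9): AB, AD, AE, AF, BD, BE, BF, DF, EF
  2-simplices (6): ABD, ABE, ADF, AEF, BDF, BEF

so the chain groups are C_0 ≅ Z^5, C_1 ≅ Z^9, C_2 ≅ Z^6.

Boundary ∂_1: C_1 → C_0 maps an edge to its endpoints' difference, ∂[p,q] = q − p.
As a 5×9 matrix over Z this has rank 4, with invariant factors (1,1,1,1).

The boundary map ∂_2: C_2 → C_1 sends each 2-simplex [p,q,r] to [q,r] − [p,r] + [p,q]. For instance
  ∂ADF = DF − AF + AD,
  ∂AEF = EF − AF + AE.
As a 9×6 matrix over Z this has rank 5, with invariant factors (1,1,1,1,1).

Now H_k = ker ∂_k / im ∂_{k+1}, so:

  H_0: rank C_0 − rank ∂_1 = 5 − 4 = 1, and the invariant factors of ∂_1 are all 1, so H_0 = Z.
  H_1: rank ker ∂_1 − rank ∂_2 = (9 − 4) − 5 = 0, and the invariant factors of ∂_2 are all 1, so H_1 = 0.
  H_2: rank ker ∂_2 − rank ∂_3 = (6 − 5) − 0 = 1, and there is no ∂_3, so H_2 = Z.

As a check, the Euler characteristic is 5 − 9 + 6 = 2, which agrees with 1 − 0 + 1 = 2.
(K is a triangulation of the 2-sphere S^2.)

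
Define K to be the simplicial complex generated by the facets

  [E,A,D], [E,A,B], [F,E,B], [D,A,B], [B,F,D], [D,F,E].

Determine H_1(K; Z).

K has 5 vertices, 9 edges, 6 triangles.
rank ∂_1 = 4, rank ∂_2 = 5 ⇒ b_1 = 9 − 4 − 5 = 0; all invariant factors of ∂_2 are 1 so no torsion. So H_1 ≅ 0.

H_1 ≅ 0.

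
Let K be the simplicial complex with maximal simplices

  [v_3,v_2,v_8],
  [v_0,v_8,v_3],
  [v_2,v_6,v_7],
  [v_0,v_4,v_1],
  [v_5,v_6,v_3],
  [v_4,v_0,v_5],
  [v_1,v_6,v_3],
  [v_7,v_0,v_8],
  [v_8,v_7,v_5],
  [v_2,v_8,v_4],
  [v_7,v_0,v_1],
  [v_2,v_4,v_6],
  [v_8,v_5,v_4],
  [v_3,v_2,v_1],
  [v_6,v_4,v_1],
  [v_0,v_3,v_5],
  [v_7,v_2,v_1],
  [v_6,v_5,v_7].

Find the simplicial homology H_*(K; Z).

H_0 = Z,  H_1 = Z ⊕ Z_2,  H_2 = 0.

Order the vertices as v_0 < v_1 < v_2 < v_3 < v_4 < v_5 < v_6 < v_7 < v_8. Listing each simplex with vertices in this order, K has dimension 2 with simplices:

  0-simplices (9): [v_0], [v_1], [v_2], [v_3], [v_4], [v_5], [v_6], [v_7], [v_8]
  1-simplices (27): (27 of them)
  2-simplices (18): (18 of them)

Hence C_0 ≅ Z^9, C_1 ≅ Z^27, C_2 ≅ Z^18.

∂_1: C_1 → C_0 maps an edge to its endpoints' difference, ∂[p,q] = q − p.
The 9×27 boundary matrix has rank 8 and Smith normal form diag(1,1,1,1,1,1,1,1).

∂_2: C_2 → C_1 sends each 2-simplex [p,q,r] to [q,r] − [p,r] + [p,q]. For instance
  ∂[v_1,v_2,v_7] = [v_2,v_7] − [v_1,v_7] + [v_1,v_2],
  ∂[v_2,v_4,v_6] = [v_4,v_6] − [v_2,v_6] + [v_2,v_4].
The resulting 27×18 matrix has rank 18, and its Smith normal form has invariant factors (1,1,1,1,1,1,1,1,1,1,1,1,1,1,1,1,1,2).

Computing H_k = (kernel of ∂_k) / (image of ∂_{k+1}):

  H_0: rank C_0 − rank ∂_1 = 9 − 8 = 1, and the invariant factors of ∂_1 are all 1, so H_0 = Z.
  H_1: rank ker ∂_1 − rank ∂_2 = (27 − 8) − 18 = 1, and ∂_2 has invariant factor 2 > 1, so H_1 = Z ⊕ Z_2.
  H_2: rank ker ∂_2 − rank ∂_3 = (18 − 18) − 0 = 0, and there is no ∂_3, so H_2 = 0.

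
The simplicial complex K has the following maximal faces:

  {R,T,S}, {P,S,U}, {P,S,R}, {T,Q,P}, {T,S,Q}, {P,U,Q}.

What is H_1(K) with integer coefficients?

We work with the vertex ordering P < Q < R < S < T < U. The simplices of K, each written with vertices in increasing order, are:

  0-simplices (6): P, Q, R, S, T, U
  1-simplices (12): PQ, PR, PS, PT, PU, QS, QT, QU, RS, RT, ST, SU
  2-simplices (6): PQT, PQU, PRS, PSU, QST, RST

giving chain groups C_0 ≅ Z^6, C_1 ≅ Z^12, C_2 ≅ Z^6.

∂_1: C_1 → C_0 is given by ∂[p,q] = [q] − [p]. For instance
  ∂ST = T − S.
The resulting 6×12 matrix has rank 5, and its Smith normal form has invariant factors (1,1,1,1,1).

The boundary map ∂_2: C_2 → C_1 sends each 2-simplex [p,q,r] to [q,r] − [p,r] + [p,q]. For instance
  ∂PQU = QU − PU + PQ,
  ∂QST = ST − QT + QS.
As a 12×6 matrix over Z this has rank 6, with invariant factors (1,1,1,1,1,1).

Reading off H_k = ker ∂_k / im ∂_{k+1}:

  H_1: rank ker ∂_1 − rank ∂_2 = (12 − 5) − 6 = 1, and the invariant factors of ∂_2 are all 1, so H_1 ≅ Z.

H_1 ≅ Z.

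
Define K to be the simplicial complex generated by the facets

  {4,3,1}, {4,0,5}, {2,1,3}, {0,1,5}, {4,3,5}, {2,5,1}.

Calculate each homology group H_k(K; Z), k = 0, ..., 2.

We work with the vertex ordering 0 < 1 < 2 < 3 < 4 < 5. The simplices of K, each written with vertices in increasing order, are:

  0-simplices (6): [0], [1], [2], [3], [4], [5]
  1-simplices (12): [0,1], [0,4], [0,5], [1,2], [1,3], [1,4], [1,5], [2,3], [2,5], [3,4], [3,5], [4,5]
  2-simplices (6): [0,1,5], [0,4,5], [1,2,3], [1,2,5], [1,3,4], [3,4,5]

Hence C_0 ≅ Z^6, C_1 ≅ Z^12, C_2 ≅ Z^6.

Boundary ∂_1: C_1 → C_0 maps an edge to its endpoints' difference, ∂[p,q] = q − p.
As a 6×12 matrix over Z this has rank 5, with invariant factors (1,1,1,1,1).

∂_2: C_2 → C_1 acts by ∂[p,q,r] = [q,r] − [p,r] + [p,q]. For instance
  ∂[1,2,3] = [2,3] − [1,3] + [1,2],
  ∂[0,1,5] = [1,5] − [0,5] + [0,1].
The 12×6 boundary matrix has rank 6 and Smith normal form diag(1,1,1,1,1,1).

From H_k ≅ ker(∂_k) / im(∂_{k+1}) we obtain:

  H_0: rank C_0 − rank ∂_1 = 6 − 5 = 1, and the invariant factors of ∂_1 are all 1, so H_0 = Z.
  H_1: rank ker ∂_1 − rank ∂_2 = (12 − 5) − 6 = 1, and the invariant factors of ∂_2 are all 1, so H_1 = Z.
  H_2: rank ker ∂_2 − rank ∂_3 = (6 − 6) − 0 = 0, and there is no ∂_3, so H_2 = 0.

H_0 = Z,  H_1 = Z,  H_2 = 0.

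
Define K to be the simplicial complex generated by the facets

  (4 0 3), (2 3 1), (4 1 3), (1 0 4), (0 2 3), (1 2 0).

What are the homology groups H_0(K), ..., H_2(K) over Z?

Fix the vertex order 0 < 1 < 2 < 3 < 4 and write every simplex with vertices in increasing order. Then dim K = 2 and the simplices of K are:

  0-simplices (5): [0], [1], [2], [3], [4]
  1-simplices (9): [0,1], [0,2], [0,3], [0,4], [1,2], [1,3], [1,4], [2,3], [3,4]
  2-simplices (6): [0,1,2], [0,1,4], [0,2,3], [0,3,4], [1,2,3], [1,3,4]

Hence C_0 ≅ Z^5, C_1 ≅ Z^9, C_2 ≅ Z^6.

Boundary ∂_1: C_1 → C_0 maps an edge to its endpoints' difference, ∂[p,q] = q − p. For instance
  ∂[0,4] = [4] − [0].
The resulting 5×9 matrix has rank 4, and its Smith normal form has invariant factors (1,1,1,1).

The boundary map ∂_2: C_2 → C_1 maps a triangle to the signed sum of its edges. For instance
  ∂[0,3,4] = [3,4] − [0,4] + [0,3],
  ∂[0,1,4] = [1,4] − [0,4] + [0,1].
The resulting 9×6 matrix has rank 5, and its Smith normal form has invariant factors (1,1,1,1,1).

Now H_k = ker ∂_k / im ∂_{k+1}, so:

  H_0: rank C_0 − rank ∂_1 = 5 − 4 = 1, and the invariant factors of ∂_1 are all 1, so H_0 = Z.
  H_1: rank ker ∂_1 − rank ∂_2 = (9 − 4) − 5 = 0, and the invariant factors of ∂_2 are all 1, so H_1 = 0.
  H_2: rank ker ∂_2 − rank ∂_3 = (6 − 5) − 0 = 1, and there is no ∂_3, so H_2 = Z.

H_0 = Z,  H_1 = 0,  H_2 = Z.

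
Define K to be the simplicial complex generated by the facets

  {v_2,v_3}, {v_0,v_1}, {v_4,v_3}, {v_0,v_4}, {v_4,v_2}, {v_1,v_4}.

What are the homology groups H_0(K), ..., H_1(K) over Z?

We work with the vertex ordering v_0 < v_1 < v_2 < v_3 < v_4. The simplices of K, each written with vertices in increasing order, are:

  0-simplices (5): [v_0], [v_1], [v_2], [v_3], [v_4]
  1-simplices (6): [v_0,v_1], [v_0,v_4], [v_1,v_4], [v_2,v_3], [v_2,v_4], [v_3,v_4]

Hence C_0 ≅ Z^5, C_1 ≅ Z^6.

Boundary ∂_1: C_1 → C_0 maps an edge to its endpoints' difference, ∂[p,q] = q − p.
The 5×6 boundary matrix has rank 4 and Smith normal form diag(1,1,1,1).

From H_k ≅ ker(∂_k) / im(∂_{k+1}) we obtain:

  H_0: rank C_0 − rank ∂_1 = 5 − 4 = 1, and the invariant factors of ∂_1 are all 1, so H_0 = Z.
  H_1: rank ker ∂_1 − rank ∂_2 = (6 − 4) − 0 = 2, and there is no ∂_2, so H_1 = Z^2.

(K is a triangulation of a wedge of 2 circles.)

H_0 = Z,  H_1 = Z^2.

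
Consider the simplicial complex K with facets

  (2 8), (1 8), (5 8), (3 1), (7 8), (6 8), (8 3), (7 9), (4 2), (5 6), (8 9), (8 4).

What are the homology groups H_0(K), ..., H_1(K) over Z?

H_0 ≅ Z,  H_1 ≅ Z^4.

Take the total order 1 < 2 < 3 < 4 < 5 < 6 < 7 < 8 < 9 on the vertex set. Then K (dimension 1) consists of the simplices:

  0-simplices (9): [1], [2], [3], [4], [5], [6], [7], [8], [9]
  1-simplices (12): [1,3], [1,8], [2,4], [2,8], [3,8], [4,8], [5,6], [5,8], [6,8], [7,8], [7,9], [8,9]

so the chain groups are C_0 ≅ Z^9, C_1 ≅ Z^12.

Boundary ∂_1: C_1 → C_0 sends each edge [p,q] (with p < q) to q − p. For instance
  ∂[2,8] = [8] − [2].
The 9×12 boundary matrix has rank 8 and Smith normal form diag(1,1,1,1,1,1,1,1).

From H_k ≅ ker(∂_k) / im(∂_{k+1}) we obtain:

  H_0: rank C_0 − rank ∂_1 = 9 − 8 = 1, and the invariant factors of ∂_1 are all 1, so H_0 ≅ Z.
  H_1: rank ker ∂_1 − rank ∂_2 = (12 − 8) − 0 = 4, and there is no ∂_2, so H_1 ≅ Z^4.

(K is a triangulation of a wedge of 4 circles.)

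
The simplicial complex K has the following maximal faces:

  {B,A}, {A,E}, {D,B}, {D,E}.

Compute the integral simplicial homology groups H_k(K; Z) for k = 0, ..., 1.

H_0 ≅ Z,  H_1 ≅ Z.

Order the vertices as A < B < D < E. Listing each simplex with vertices in this order, K has dimension 1 with simplices:

  0-simplices (4): A, B, D, E
  1-simplices (4): AB, AE, BD, DE

so the chain groups are C_0 ≅ Z^4, C_1 ≅ Z^4.

The boundary map ∂_1: C_1 → C_0 maps an edge to its endpoints' difference, ∂[p,q] = q − p. For instance
  ∂BD = D − B.
The 4×4 boundary matrix has rank 3 and Smith normal form diag(1,1,1).

Now H_k = ker ∂_k / im ∂_{k+1}, so:

  H_0: rank C_0 − rank ∂_1 = 4 − 3 = 1, and the invariant factors of ∂_1 are all 1, so H_0 ≅ Z.
  H_1: rank ker ∂_1 − rank ∂_2 = (4 − 3) − 0 = 1, and there is no ∂_2, so H_1 ≅ Z.

As a check, the Euler characteristic is 4 − 4 = 0, which agrees with 1 − 1 = 0.
(K is a triangulation of the circle S^1.)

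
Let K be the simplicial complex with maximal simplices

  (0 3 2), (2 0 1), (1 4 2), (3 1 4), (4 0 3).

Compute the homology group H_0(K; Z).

H_0 = Z.

We work with the vertex ordering 0 < 1 < 2 < 3 < 4. The simplices of K, each written with vertices in increasing order, are:

  0-simplices (5): [0], [1], [2], [3], [4]
  1-simplices (10): [0,1], [0,2], [0,3], [0,4], [1,2], [1,3], [1,4], [2,3], [2,4], [3,4]
  2-simplices (5): [0,1,2], [0,2,3], [0,3,4], [1,2,4], [1,3,4]

Hence C_0 ≅ Z^5, C_1 ≅ Z^10, C_2 ≅ Z^5.

∂_1: C_1 → C_0 maps an edge to its endpoints' difference, ∂[p,q] = q − p.
The 5×10 boundary matrix has rank 4 and Smith normal form diag(1,1,1,1).

∂_2: C_2 → C_1 acts by ∂[p,q,r] = [q,r] − [p,r] + [p,q]. For instance
  ∂[1,2,4] = [2,4] − [1,4] + [1,2],
  ∂[0,3,4] = [3,4] − [0,4] + [0,3].
The resulting 10×5 matrix has rank 5, and its Smith normal form has invariant factors (1,1,1,1,1).

Reading off H_k = ker ∂_k / im ∂_{k+1}:

  H_0: rank C_0 − rank ∂_1 = 5 − 4 = 1, and the invariant factors of ∂_1 are all 1, so H_0 = Z.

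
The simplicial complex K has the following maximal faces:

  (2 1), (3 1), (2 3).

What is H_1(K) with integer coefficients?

H_1 ≅ Z.

Fix the vertex order 1 < 2 < 3 and write every simplex with vertices in increasing order. Then dim K = 1 and the simplices of K are:

  0-simplices (3): [1], [2], [3]
  1-simplices (3): [1,2], [1,3], [2,3]

giving chain groups C_0 ≅ Z^3, C_1 ≅ Z^3.

∂_1: C_1 → C_0 maps an edge to its endpoints' difference, ∂[p,q] = q − p. For instance
  ∂[1,3] = [3] − [1].
The 3×3 boundary matrix has rank 2 and Smith normal form diag(1,1).

Computing H_k = (kernel of ∂_k) / (image of ∂_{k+1}):

  H_1: rank ker ∂_1 − rank ∂_2 = (3 − 2) − 0 = 1, and there is no ∂_2, so H_1 ≅ Z.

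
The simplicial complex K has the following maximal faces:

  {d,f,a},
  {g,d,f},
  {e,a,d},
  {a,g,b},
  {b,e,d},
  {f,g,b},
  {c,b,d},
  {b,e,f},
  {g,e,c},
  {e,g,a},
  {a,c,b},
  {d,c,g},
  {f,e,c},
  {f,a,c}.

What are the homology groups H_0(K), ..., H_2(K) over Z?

K has 7 vertices, 21 edges, 14 triangles.
rank ∂_0 = 0, rank ∂_1 = 6 ⇒ b_0 = 7 − 0 − 6 = 1; all invariant factors of ∂_1 are 1 so no torsion. So H_0 ≅ Z.
rank ∂_1 = 6, rank ∂_2 = 13 ⇒ b_1 = 21 − 6 − 13 = 2; all invariant factors of ∂_2 are 1 so no torsion. So H_1 ≅ Z^2.
rank ∂_2 = 13, rank ∂_3 = 0 ⇒ b_2 = 14 − 13 − 0 = 1. So H_2 ≅ Z.

H_0 = Z,  H_1 = Z^2,  H_2 = Z.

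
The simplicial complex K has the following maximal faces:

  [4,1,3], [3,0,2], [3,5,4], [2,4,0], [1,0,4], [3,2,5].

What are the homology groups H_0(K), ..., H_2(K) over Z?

H_0 ≅ Z,  H_1 ≅ Z,  H_2 = 0.

Order the vertices as 0 < 1 < 2 < 3 < 4 < 5. Listing each simplex with vertices in this order, K has dimension 2 with simplices:

  0-simplices (6): [0], [1], [2], [3], [4], [5]
  1-simplices (12): [0,1], [0,2], [0,3], [0,4], [1,3], [1,4], [2,3], [2,4], [2,5], [3,4], [3,5], [4,5]
  2-simplices (6): [0,1,4], [0,2,3], [0,2,4], [1,3,4], [2,3,5], [3,4,5]

Hence C_0 ≅ Z^6, C_1 ≅ Z^12, C_2 ≅ Z^6.

∂_1: C_1 → C_0 maps an edge to its endpoints' difference, ∂[p,q] = q − p.
This gives a 6×12 integer matrix of rank 5; reducing to Smith normal form yields diagonal entries (1,1,1,1,1).

∂_2: C_2 → C_1 sends each 2-simplex [p,q,r] to [q,r] − [p,r] + [p,q]. For instance
  ∂[2,3,5] = [3,5] − [2,5] + [2,3],
  ∂[0,2,3] = [2,3] − [0,3] + [0,2].
This gives a 12×6 integer matrix of rank 6; reducing to Smith normal form yields diagonal entries (1,1,1,1,1,1).

Reading off H_k = ker ∂_k / im ∂_{k+1}:

  H_0: rank C_0 − rank ∂_1 = 6 − 5 = 1, and the invariant factors of ∂_1 are all 1, so H_0 ≅ Z.
  H_1: rank ker ∂_1 − rank ∂_2 = (12 − 5) − 6 = 1, and the invariant factors of ∂_2 are all 1, so H_1 ≅ Z.
  H_2: rank ker ∂_2 − rank ∂_3 = (6 − 6) − 0 = 0, and there is no ∂_3, so H_2 ≅ 0.

As a check, the Euler characteristic is 6 − 12 + 6 = 0, which agrees with 1 − 1 + 0 = 0.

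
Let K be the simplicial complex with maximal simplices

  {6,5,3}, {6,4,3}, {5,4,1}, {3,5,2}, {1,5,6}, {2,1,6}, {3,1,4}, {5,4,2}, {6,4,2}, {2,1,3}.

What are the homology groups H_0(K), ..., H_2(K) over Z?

H_0 ≅ Z,  H_1 ≅ Z/2Z,  H_2 = 0.

Take the total order 1 < 2 < 3 < 4 < 5 < 6 on the vertex set. Then K (dimension 2) consists of the simplices:

  0-simplices (6): [1], [2], [3], [4], [5], [6]
  1-simplices (15): [1,2], [1,3], [1,4], [1,5], [1,6], [2,3], [2,4], [2,5], [2,6], [3,4], [3,5], [3,6], [4,5], [4,6], [5,6]
  2-simplices (10): [1,2,3], [1,2,6], [1,3,4], [1,4,5], [1,5,6], [2,3,5], [2,4,5], [2,4,6], [3,4,6], [3,5,6]

giving chain groups C_0 ≅ Z^6, C_1 ≅ Z^15, C_2 ≅ Z^10.

The boundary map ∂_1: C_1 → C_0 is given by ∂[p,q] = [q] − [p]. For instance
  ∂[2,5] = [5] − [2].
As a 6×15 matrix over Z this has rank 5, with invariant factors (1,1,1,1,1).

Boundary ∂_2: C_2 → C_1 acts by ∂[p,q,r] = [q,r] − [p,r] + [p,q]. For instance
  ∂[1,2,3] = [2,3] − [1,3] + [1,2],
  ∂[2,4,6] = [4,6] − [2,6] + [2,4].
As a 15×10 matrix over Z this has rank 10, with invariant factors (1,1,1,1,1,1,1,1,1,2).

Reading off H_k = ker ∂_k / im ∂_{k+1}:

  H_0: rank C_0 − rank ∂_1 = 6 − 5 = 1, and the invariant factors of ∂_1 are all 1, so H_0 ≅ Z.
  H_1: rank ker ∂_1 − rank ∂_2 = (15 − 5) − 10 = 0, and ∂_2 has invariant factor 2 > 1, so H_1 ≅ Z/2Z.
  H_2: rank ker ∂_2 − rank ∂_3 = (10 − 10) − 0 = 0, and there is no ∂_3, so H_2 ≅ 0.

As a check, the Euler characteristic is 6 − 15 + 10 = 1, which agrees with 1 − 0 + 0 = 1.
(K is a triangulation of the real projective plane RP^2.)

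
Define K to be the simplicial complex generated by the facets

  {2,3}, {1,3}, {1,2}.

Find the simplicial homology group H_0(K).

Take the total order 1 < 2 < 3 on the vertex set. Then K (dimension 1) consists of the simplices:

  0-simplices (3): [1], [2], [3]
  1-simplices (3): [1,2], [1,3], [2,3]

so the chain groups are C_0 ≅ Z^3, C_1 ≅ Z^3.

∂_1: C_1 → C_0 maps an edge to its endpoints' difference, ∂[p,q] = q − p. For instance
  ∂[1,3] = [3] − [1].
This gives a 3×3 integer matrix of rank 2; reducing to Smith normal form yields diagonal entries (1,1).

From H_k ≅ ker(∂_k) / im(∂_{k+1}) we obtain:

  H_0: rank C_0 − rank ∂_1 = 3 − 2 = 1, and the invariant factors of ∂_1 are all 1, so H_0 ≅ Z.

H_0 ≅ Z.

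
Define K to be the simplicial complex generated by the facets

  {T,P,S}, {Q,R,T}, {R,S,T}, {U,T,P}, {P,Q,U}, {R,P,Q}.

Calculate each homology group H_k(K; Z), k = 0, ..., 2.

Fix the vertex order P < Q < R < S < T < U and write every simplex with vertices in increasing order. Then dim K = 2 and the simplices of K are:

  0-simplices (6): P, Q, R, S, T, U
  1-simplices (12): PQ, PR, PS, PT, PU, QR, QT, QU, RS, RT, ST, TU
  2-simplices (6): PQR, PQU, PST, PTU, QRT, RST

giving chain groups C_0 ≅ Z^6, C_1 ≅ Z^12, C_2 ≅ Z^6.

The boundary map ∂_1: C_1 → C_0 maps an edge to its endpoints' difference, ∂[p,q] = q − p.
The resulting 6×12 matrix has rank 5, and its Smith normal form has invariant factors (1,1,1,1,1).

The boundary map ∂_2: C_2 → C_1 sends each 2-simplex [p,q,r] to [q,r] − [p,r] + [p,q]. For instance
  ∂QRT = RT − QT + QR,
  ∂PQU = QU − PU + PQ.
This gives a 12×6 integer matrix of rank 6; reducing to Smith normal form yields diagonal entries (1,1,1,1,1,1).

Reading off H_k = ker ∂_k / im ∂_{k+1}:

  H_0: rank C_0 − rank ∂_1 = 6 − 5 = 1, and the invariant factors of ∂_1 are all 1, so H_0 ≅ Z.
  H_1: rank ker ∂_1 − rank ∂_2 = (12 − 5) − 6 = 1, and the invariant factors of ∂_2 are all 1, so H_1 ≅ Z.
  H_2: rank ker ∂_2 − rank ∂_3 = (6 − 6) − 0 = 0, and there is no ∂_3, so H_2 ≅ 0.

H_0 ≅ Z,  H_1 ≅ Z,  H_2 = 0.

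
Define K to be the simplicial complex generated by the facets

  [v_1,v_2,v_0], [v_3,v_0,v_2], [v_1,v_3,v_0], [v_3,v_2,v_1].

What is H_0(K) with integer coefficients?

K has 4 vertices, 6 edges, 4 triangles.
rank ∂_0 = 0, rank ∂_1 = 3 ⇒ b_0 = 4 − 0 − 3 = 1; all invariant factors of ∂_1 are 1 so no torsion. So H_0 ≅ Z.

H_0 ≅ Z.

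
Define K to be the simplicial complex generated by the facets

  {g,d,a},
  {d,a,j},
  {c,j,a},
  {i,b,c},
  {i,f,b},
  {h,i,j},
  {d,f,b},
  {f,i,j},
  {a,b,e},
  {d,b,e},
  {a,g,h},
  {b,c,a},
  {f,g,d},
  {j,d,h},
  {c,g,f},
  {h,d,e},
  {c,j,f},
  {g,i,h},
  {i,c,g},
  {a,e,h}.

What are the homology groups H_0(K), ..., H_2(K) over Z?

Take the total order a < b < c < d < e < f < g < h < i < j on the vertex set. Then K (dimension 2) consists of the simplices:

  0-simplices (10): a, b, c, d, e, f, g, h, i, j
  1-simplices (30): ab, ac, ad, ae, ag, ah, aj, bc, bd, be, bf, bi, cf, cg, ci, cj, de, df, dg, dh, dj, eh, fg, fi, fj, gh, gi, hi, hj, ij
  2-simplices (20): abc, abe, acj, adg, adj, aeh, agh, bci, bde, bdf, bfi, cfg, cfj, cgi, deh, dfg, dhj, fij, ghi, hij

Hence C_0 ≅ Z^10, C_1 ≅ Z^30, C_2 ≅ Z^20.

Boundary ∂_1: C_1 → C_0 sends each edge [p,q] (with p < q) to q − p.
As a 10×30 matrix over Z this has rank 9, with invariant factors (1,1,1,1,1,1,1,1,1).

∂_2: C_2 → C_1 acts by ∂[p,q,r] = [q,r] − [p,r] + [p,q]. For instance
  ∂cfj = fj − cj + cf,
  ∂bdf = df − bf + bd.
As a 30×20 matrix over Z this has rank 20, with invariant factors (1,1,1,1,1,1,1,1,1,1,1,1,1,1,1,1,1,1,1,2).

Computing H_k = (kernel of ∂_k) / (image of ∂_{k+1}):

  H_0: rank C_0 − rank ∂_1 = 10 − 9 = 1, and the invariant factors of ∂_1 are all 1, so H_0 = Z.
  H_1: rank ker ∂_1 − rank ∂_2 = (30 − 9) − 20 = 1, and ∂_2 has invariant factor 2 > 1, so H_1 = Z ⊕ Z/2Z.
  H_2: rank ker ∂_2 − rank ∂_3 = (20 − 20) − 0 = 0, and there is no ∂_3, so H_2 = 0.

H_0 ≅ Z,  H_1 ≅ Z ⊕ Z/2Z,  H_2 = 0.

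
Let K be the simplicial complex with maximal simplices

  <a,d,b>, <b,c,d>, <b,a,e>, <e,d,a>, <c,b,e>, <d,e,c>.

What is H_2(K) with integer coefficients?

H_2 = Z.

Take the total order a < b < c < d < e on the vertex set. Then K (dimension 2) consists of the simplices:

  0-simplices (5): a, b, c, d, e
  1-simplices (9): ab, ad, ae, bc, bd, be, cd, ce, de
  2-simplices (6): abd, abe, ade, bcd, bce, cde

giving chain groups C_0 ≅ Z^5, C_1 ≅ Z^9, C_2 ≅ Z^6.

The boundary map ∂_1: C_1 → C_0 maps an edge to its endpoints' difference, ∂[p,q] = q − p.
As a 5×9 matrix over Z this has rank 4, with invariant factors (1,1,1,1).

∂_2: C_2 → C_1 acts by ∂[p,q,r] = [q,r] − [p,r] + [p,q]. For instance
  ∂bce = ce − be + bc,
  ∂cde = de − ce + cd.
The resulting 9×6 matrix has rank 5, and its Smith normal form has invariant factors (1,1,1,1,1).

Reading off H_k = ker ∂_k / im ∂_{k+1}:

  H_2: rank ker ∂_2 − rank ∂_3 = (6 − 5) − 0 = 1, and there is no ∂_3, so H_2 = Z.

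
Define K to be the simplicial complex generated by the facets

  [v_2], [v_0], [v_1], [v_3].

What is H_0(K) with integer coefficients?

Take the total order v_0 < v_1 < v_2 < v_3 on the vertex set. Then K (dimension 0) consists of the simplices:

  0-simplices (4): [v_0], [v_1], [v_2], [v_3]

Hence C_0 ≅ Z^4.

Now H_k = ker ∂_k / im ∂_{k+1}, so:

  H_0: rank C_0 − rank ∂_1 = 4 − 0 = 4, and there is no ∂_1, so H_0 ≅ Z^4.

H_0 ≅ Z^4.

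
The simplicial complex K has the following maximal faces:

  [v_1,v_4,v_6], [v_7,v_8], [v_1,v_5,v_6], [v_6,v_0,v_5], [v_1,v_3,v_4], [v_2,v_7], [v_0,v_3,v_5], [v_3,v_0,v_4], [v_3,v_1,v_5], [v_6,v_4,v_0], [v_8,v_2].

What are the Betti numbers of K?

b_0 = 2, b_1 = 1, b_2 = 1.

Fix the vertex order v_0 < v_1 < v_2 < v_3 < v_4 < v_5 < v_6 < v_7 < v_8 and write every simplex with vertices in increasing order. Then dim K = 2 and the simplices of K are:

  0-simplices (9): [v_0], [v_1], [v_2], [v_3], [v_4], [v_5], [v_6], [v_7], [v_8]
  1-simplices (15): (15 of them)
  2-simplices (8): [v_0,v_3,v_4], [v_0,v_3,v_5], [v_0,v_4,v_6], [v_0,v_5,v_6], [v_1,v_3,v_4], [v_1,v_3,v_5], [v_1,v_4,v_6], [v_1,v_5,v_6]

giving chain groups C_0 ≅ Z^9, C_1 ≅ Z^15, C_2 ≅ Z^8.

The boundary map ∂_1: C_1 → C_0 maps an edge to its endpoints' difference, ∂[p,q] = q − p. For instance
  ∂[v_4,v_6] = [v_6] − [v_4].
The resulting 9×15 matrix has rank 7, and its Smith normal form has invariant factors (1,1,1,1,1,1,1).

∂_2: C_2 → C_1 sends each 2-simplex [p,q,r] to [q,r] − [p,r] + [p,q]. For instance
  ∂[v_0,v_3,v_5] = [v_3,v_5] − [v_0,v_5] + [v_0,v_3],
  ∂[v_1,v_3,v_5] = [v_3,v_5] − [v_1,v_5] + [v_1,v_3].
As a 15×8 matrix over Z this has rank 7, with invariant factors (1,1,1,1,1,1,1).

Reading off H_k = ker ∂_k / im ∂_{k+1}:

  H_0: rank C_0 − rank ∂_1 = 9 − 7 = 2, and the invariant factors of ∂_1 are all 1, so H_0 = Z^2.
  H_1: rank ker ∂_1 − rank ∂_2 = (15 − 7) − 7 = 1, and the invariant factors of ∂_2 are all 1, so H_1 = Z.
  H_2: rank ker ∂_2 − rank ∂_3 = (8 − 7) − 0 = 1, and there is no ∂_3, so H_2 = Z.

As a check, the Euler characteristic is 9 − 15 + 8 = 2, which agrees with 2 − 1 + 1 = 2.

Hence the Betti numbers are b_0 = 2, b_1 = 1, b_2 = 1.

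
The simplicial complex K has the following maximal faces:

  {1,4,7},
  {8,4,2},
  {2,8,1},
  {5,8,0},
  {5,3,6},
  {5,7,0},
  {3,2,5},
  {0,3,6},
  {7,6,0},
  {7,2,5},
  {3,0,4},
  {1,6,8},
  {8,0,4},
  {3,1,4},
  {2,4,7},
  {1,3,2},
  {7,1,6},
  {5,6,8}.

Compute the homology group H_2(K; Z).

H_2 = 0.

Order the vertices as 0 < 1 < 2 < 3 < 4 < 5 < 6 < 7 < 8. Listing each simplex with vertices in this order, K has dimension 2 with simplices:

  0-simplices (9): [0], [1], [2], [3], [4], [5], [6], [7], [8]
  1-simplices (27): (27 of them)
  2-simplices (18): [0,3,4], [0,3,6], [0,4,8], [0,5,7], [0,5,8], [0,6,7], [1,2,3], [1,2,8], [1,3,4], [1,4,7], [1,6,7], [1,6,8], [2,3,5], [2,4,7], [2,4,8], [2,5,7], [3,5,6], [5,6,8]

Hence C_0 ≅ Z^9, C_1 ≅ Z^27, C_2 ≅ Z^18.

The boundary map ∂_1: C_1 → C_0 sends each edge [p,q] (with p < q) to q − p.
As a 9×27 matrix over Z this has rank 8, with invariant factors (1,1,1,1,1,1,1,1).

The boundary map ∂_2: C_2 → C_1 maps a triangle to the signed sum of its edges. For instance
  ∂[0,5,7] = [5,7] − [0,7] + [0,5],
  ∂[2,4,7] = [4,7] − [2,7] + [2,4].
As a 27×18 matrix over Z this has rank 18, with invariant factors (1,1,1,1,1,1,1,1,1,1,1,1,1,1,1,1,1,2).

Reading off H_k = ker ∂_k / im ∂_{k+1}:

  H_2: rank ker ∂_2 − rank ∂_3 = (18 − 18) − 0 = 0, and there is no ∂_3, so H_2 = 0.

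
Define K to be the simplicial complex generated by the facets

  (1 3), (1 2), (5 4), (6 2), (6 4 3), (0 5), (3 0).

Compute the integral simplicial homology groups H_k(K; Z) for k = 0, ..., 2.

Fix the vertex order 0 < 1 < 2 < 3 < 4 < 5 < 6 and write every simplex with vertices in increasing order. Then dim K = 2 and the simplices of K are:

  0-simplices (7): [0], [1], [2], [3], [4], [5], [6]
  1-simplices (9): [0,3], [0,5], [1,2], [1,3], [2,6], [3,4], [3,6], [4,5], [4,6]
  2-simplices (1): [3,4,6]

Hence C_0 ≅ Z^7, C_1 ≅ Z^9, C_2 ≅ Z^1.

Boundary ∂_1: C_1 → C_0 is given by ∂[p,q] = [q] − [p]. For instance
  ∂[1,3] = [3] − [1].
As a 7×9 matrix over Z this has rank 6, with invariant factors (1,1,1,1,1,1).

∂_2: C_2 → C_1 sends each 2-simplex [p,q,r] to [q,r] − [p,r] + [p,q]. For instance
  ∂[3,4,6] = [4,6] − [3,6] + [3,4].
This gives a 9×1 integer matrix of rank 1; reducing to Smith normal form yields diagonal entries (1).

Computing H_k = (kernel of ∂_k) / (image of ∂_{k+1}):

  H_0: rank C_0 − rank ∂_1 = 7 − 6 = 1, and the invariant factors of ∂_1 are all 1, so H_0 = Z.
  H_1: rank ker ∂_1 − rank ∂_2 = (9 − 6) − 1 = 2, and the invariant factors of ∂_2 are all 1, so H_1 = Z^2.
  H_2: rank ker ∂_2 − rank ∂_3 = (1 − 1) − 0 = 0, and there is no ∂_3, so H_2 = 0.

H_0 ≅ Z,  H_1 ≅ Z^2,  H_2 = 0.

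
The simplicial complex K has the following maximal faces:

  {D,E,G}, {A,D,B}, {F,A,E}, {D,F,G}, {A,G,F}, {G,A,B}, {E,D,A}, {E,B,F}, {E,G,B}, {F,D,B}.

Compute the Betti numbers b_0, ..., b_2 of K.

b_0 = 1, b_1 = 0, b_2 = 0.

K has 6 vertices, 15 edges, 10 triangles.
rank ∂_0 = 0, rank ∂_1 = 5 ⇒ b_0 = 6 − 0 − 5 = 1; all invariant factors of ∂_1 are 1 so no torsion. So H_0 ≅ Z.
rank ∂_1 = 5, rank ∂_2 = 10 ⇒ b_1 = 15 − 5 − 10 = 0; ∂_2 has invariant factor(s) [2] giving torsion. So H_1 ≅ Z/2.
rank ∂_2 = 10, rank ∂_3 = 0 ⇒ b_2 = 10 − 10 − 0 = 0. So H_2 ≅ 0.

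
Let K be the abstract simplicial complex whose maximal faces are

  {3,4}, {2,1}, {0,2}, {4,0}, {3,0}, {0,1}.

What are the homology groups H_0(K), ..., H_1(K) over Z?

Take the total order 0 < 1 < 2 < 3 < 4 on the vertex set. Then K (dimension 1) consists of the simplices:

  0-simplices (5): [0], [1], [2], [3], [4]
  1-simplices (6): [0,1], [0,2], [0,3], [0,4], [1,2], [3,4]

so the chain groups are C_0 ≅ Z^5, C_1 ≅ Z^6.

∂_1: C_1 → C_0 maps an edge to its endpoints' difference, ∂[p,q] = q − p.
As a 5×6 matrix over Z this has rank 4, with invariant factors (1,1,1,1).

From H_k ≅ ker(∂_k) / im(∂_{k+1}) we obtain:

  H_0: rank C_0 − rank ∂_1 = 5 − 4 = 1, and the invariant factors of ∂_1 are all 1, so H_0 = Z.
  H_1: rank ker ∂_1 − rank ∂_2 = (6 − 4) − 0 = 2, and there is no ∂_2, so H_1 = Z^2.

(K is a triangulation of a wedge of 2 circles.)

H_0 = Z,  H_1 = Z^2.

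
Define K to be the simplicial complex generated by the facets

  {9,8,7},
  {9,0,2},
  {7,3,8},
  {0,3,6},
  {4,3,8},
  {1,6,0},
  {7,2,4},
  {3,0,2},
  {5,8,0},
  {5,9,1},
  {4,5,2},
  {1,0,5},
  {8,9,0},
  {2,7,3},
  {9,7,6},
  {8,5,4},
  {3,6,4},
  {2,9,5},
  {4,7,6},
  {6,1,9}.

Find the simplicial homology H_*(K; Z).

Fix the vertex order 0 < 1 < 2 < 3 < 4 < 5 < 6 < 7 < 8 < 9 and write every simplex with vertices in increasing order. Then dim K = 2 and the simplices of K are:

  0-simplices (10): [0], [1], [2], [3], [4], [5], [6], [7], [8], [9]
  1-simplices (30): (30 of them)
  2-simplices (20): (20 of them)

so the chain groups are C_0 ≅ Z^10, C_1 ≅ Z^30, C_2 ≅ Z^20.

The boundary map ∂_1: C_1 → C_0 is given by ∂[p,q] = [q] − [p]. For instance
  ∂[2,3] = [3] − [2].
As a 10×30 matrix over Z this has rank 9, with invariant factors (1,1,1,1,1,1,1,1,1).

∂_2: C_2 → C_1 acts by ∂[p,q,r] = [q,r] − [p,r] + [p,q]. For instance
  ∂[0,3,6] = [3,6] − [0,6] + [0,3],
  ∂[2,4,5] = [4,5] − [2,5] + [2,4].
The 30×20 boundary matrix has rank 20 and Smith normal form diag(1,1,1,1,1,1,1,1,1,1,1,1,1,1,1,1,1,1,1,2).

From H_k ≅ ker(∂_k) / im(∂_{k+1}) we obtain:

  H_0: rank C_0 − rank ∂_1 = 10 − 9 = 1, and the invariant factors of ∂_1 are all 1, so H_0 ≅ Z.
  H_1: rank ker ∂_1 − rank ∂_2 = (30 − 9) − 20 = 1, and ∂_2 has invariant factor 2 > 1, so H_1 ≅ Z × Z/2.
  H_2: rank ker ∂_2 − rank ∂_3 = (20 − 20) − 0 = 0, and there is no ∂_3, so H_2 ≅ 0.

As a check, the Euler characteristic is 10 − 30 + 20 = 0, which agrees with 1 − 1 + 0 = 0.

H_0 = Z,  H_1 = Z × Z/2,  H_2 = 0.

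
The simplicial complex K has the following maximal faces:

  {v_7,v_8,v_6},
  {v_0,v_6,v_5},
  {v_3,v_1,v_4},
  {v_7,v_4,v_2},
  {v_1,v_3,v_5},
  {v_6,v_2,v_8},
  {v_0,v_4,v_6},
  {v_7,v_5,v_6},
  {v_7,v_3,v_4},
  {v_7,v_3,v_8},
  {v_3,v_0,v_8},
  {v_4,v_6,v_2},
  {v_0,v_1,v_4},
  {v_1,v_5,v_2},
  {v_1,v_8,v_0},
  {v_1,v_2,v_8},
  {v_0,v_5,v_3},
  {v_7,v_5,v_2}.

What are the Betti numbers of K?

b_0 = 1, b_1 = 1, b_2 = 0.

Order the vertices as v_0 < v_1 < v_2 < v_3 < v_4 < v_5 < v_6 < v_7 < v_8. Listing each simplex with vertices in this order, K has dimension 2 with simplices:

  0-simplices (9): [v_0], [v_1], [v_2], [v_3], [v_4], [v_5], [v_6], [v_7], [v_8]
  1-simplices (27): (27 of them)
  2-simplices (18): (18 of them)

so the chain groups are C_0 ≅ Z^9, C_1 ≅ Z^27, C_2 ≅ Z^18.

Boundary ∂_1: C_1 → C_0 is given by ∂[p,q] = [q] − [p]. For instance
  ∂[v_0,v_3] = [v_3] − [v_0].
This gives a 9×27 integer matrix of rank 8; reducing to Smith normal form yields diagonal entries (1,1,1,1,1,1,1,1).

The boundary map ∂_2: C_2 → C_1 maps a triangle to the signed sum of its edges. For instance
  ∂[v_0,v_3,v_5] = [v_3,v_5] − [v_0,v_5] + [v_0,v_3],
  ∂[v_1,v_3,v_4] = [v_3,v_4] − [v_1,v_4] + [v_1,v_3].
As a 27×18 matrix over Z this has rank 18, with invariant factors (1,1,1,1,1,1,1,1,1,1,1,1,1,1,1,1,1,2).

Reading off H_k = ker ∂_k / im ∂_{k+1}:

  H_0: rank C_0 − rank ∂_1 = 9 − 8 = 1, and the invariant factors of ∂_1 are all 1, so H_0 ≅ Z.
  H_1: rank ker ∂_1 − rank ∂_2 = (27 − 8) − 18 = 1, and ∂_2 has invariant factor 2 > 1, so H_1 ≅ Z ⊕ Z/2.
  H_2: rank ker ∂_2 − rank ∂_3 = (18 − 18) − 0 = 0, and there is no ∂_3, so H_2 ≅ 0.

As a check, the Euler characteristic is 9 − 27 + 18 = 0, which agrees with 1 − 1 + 0 = 0.

Hence the Betti numbers are b_0 = 1, b_1 = 1, b_2 = 0.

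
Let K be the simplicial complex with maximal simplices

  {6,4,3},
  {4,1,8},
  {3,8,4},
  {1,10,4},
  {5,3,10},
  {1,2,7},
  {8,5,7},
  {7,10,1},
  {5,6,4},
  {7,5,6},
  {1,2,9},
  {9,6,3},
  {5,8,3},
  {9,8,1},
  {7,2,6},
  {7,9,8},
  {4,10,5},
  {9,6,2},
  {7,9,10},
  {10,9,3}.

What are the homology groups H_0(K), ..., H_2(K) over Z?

H_0 ≅ Z,  H_1 ≅ Z × Z/2,  H_2 = 0.

Fix the vertex order 1 < 2 < 3 < 4 < 5 < 6 < 7 < 8 < 9 < 10 and write every simplex with vertices in increasing order. Then dim K = 2 and the simplices of K are:

  0-simplices (10): [1], [2], [3], [4], [5], [6], [7], [8], [9], [10]
  1-simplices (30): (30 of them)
  2-simplices (20): (20 of them)

Hence C_0 ≅ Z^10, C_1 ≅ Z^30, C_2 ≅ Z^20.

∂_1: C_1 → C_0 sends each edge [p,q] (with p < q) to q − p. For instance
  ∂[3,10] = [10] − [3].
The resulting 10×30 matrix has rank 9, and its Smith normal form has invariant factors (1,1,1,1,1,1,1,1,1).

Boundary ∂_2: C_2 → C_1 acts by ∂[p,q,r] = [q,r] − [p,r] + [p,q]. For instance
  ∂[5,6,7] = [6,7] − [5,7] + [5,6],
  ∂[2,6,9] = [6,9] − [2,9] + [2,6].
As a 30×20 matrix over Z this has rank 20, with invariant factors (1,1,1,1,1,1,1,1,1,1,1,1,1,1,1,1,1,1,1,2).

Now H_k = ker ∂_k / im ∂_{k+1}, so:

  H_0: rank C_0 − rank ∂_1 = 10 − 9 = 1, and the invariant factors of ∂_1 are all 1, so H_0 ≅ Z.
  H_1: rank ker ∂_1 − rank ∂_2 = (30 − 9) − 20 = 1, and ∂_2 has invariant factor 2 > 1, so H_1 ≅ Z × Z/2.
  H_2: rank ker ∂_2 − rank ∂_3 = (20 − 20) − 0 = 0, and there is no ∂_3, so H_2 ≅ 0.

As a check, the Euler characteristic is 10 − 30 + 20 = 0, which agrees with 1 − 1 + 0 = 0.
(K is a triangulation of the Klein bottle.)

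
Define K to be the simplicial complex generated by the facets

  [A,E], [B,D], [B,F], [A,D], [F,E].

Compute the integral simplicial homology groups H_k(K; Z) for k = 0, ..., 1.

Order the vertices as A < B < D < E < F. Listing each simplex with vertices in this order, K has dimension 1 with simplices:

  0-simplices (5): A, B, D, E, F
  1-simplices (5): AD, AE, BD, BF, EF

giving chain groups C_0 ≅ Z^5, C_1 ≅ Z^5.

∂_1: C_1 → C_0 sends each edge [p,q] (with p < q) to q − p. For instance
  ∂EF = F − E.
As a 5×5 matrix over Z this has rank 4, with invariant factors (1,1,1,1).

Computing H_k = (kernel of ∂_k) / (image of ∂_{k+1}):

  H_0: rank C_0 − rank ∂_1 = 5 − 4 = 1, and the invariant factors of ∂_1 are all 1, so H_0 = Z.
  H_1: rank ker ∂_1 − rank ∂_2 = (5 − 4) − 0 = 1, and there is no ∂_2, so H_1 = Z.

As a check, the Euler characteristic is 5 − 5 = 0, which agrees with 1 − 1 = 0.

H_0 ≅ Z,  H_1 ≅ Z.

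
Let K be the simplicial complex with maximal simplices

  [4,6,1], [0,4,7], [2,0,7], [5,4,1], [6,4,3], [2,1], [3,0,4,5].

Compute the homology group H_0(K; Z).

H_0 = Z.

Take the total order 0 < 1 < 2 < 3 < 4 < 5 < 6 < 7 on the vertex set. Then K (dimension 3) consists of the simplices:

  0-simplices (8): [0], [1], [2], [3], [4], [5], [6], [7]
  1-simplices (16): [0,2], [0,3], [0,4], [0,5], [0,7], [1,2], [1,4], [1,5], [1,6], [2,7], [3,4], [3,5], [3,6], [4,5], [4,6], [4,7]
  2-simplices (9): [0,2,7], [0,3,4], [0,3,5], [0,4,5], [0,4,7], [1,4,5], [1,4,6], [3,4,5], [3,4,6]
  3-simplices (1): [0,3,4,5]

Hence C_0 ≅ Z^8, C_1 ≅ Z^16, C_2 ≅ Z^9, C_3 ≅ Z^1.

∂_1: C_1 → C_0 maps an edge to its endpoints' difference, ∂[p,q] = q − p. For instance
  ∂[0,4] = [4] − [0].
The 8×16 boundary matrix has rank 7 and Smith normal form diag(1,1,1,1,1,1,1).

∂_2: C_2 → C_1 acts by ∂[p,q,r] = [q,r] − [p,r] + [p,q]. For instance
  ∂[3,4,5] = [4,5] − [3,5] + [3,4],
  ∂[0,2,7] = [2,7] − [0,7] + [0,2].
As a 16×9 matrix over Z this has rank 8, with invariant factors (1,1,1,1,1,1,1,1).

∂_3: C_3 → C_2 sends each 3-simplex σ to the alternating sum Σ_i (−1)^i (σ with its i-th vertex removed). For instance
  ∂[0,3,4,5] = [3,4,5] − [0,4,5] + [0,3,5] − [0,3,4].
This gives a 9×1 integer matrix of rank 1; reducing to Smith normal form yields diagonal entries (1).

Reading off H_k = ker ∂_k / im ∂_{k+1}:

  H_0: rank C_0 − rank ∂_1 = 8 − 7 = 1, and the invariant factors of ∂_1 are all 1, so H_0 = Z.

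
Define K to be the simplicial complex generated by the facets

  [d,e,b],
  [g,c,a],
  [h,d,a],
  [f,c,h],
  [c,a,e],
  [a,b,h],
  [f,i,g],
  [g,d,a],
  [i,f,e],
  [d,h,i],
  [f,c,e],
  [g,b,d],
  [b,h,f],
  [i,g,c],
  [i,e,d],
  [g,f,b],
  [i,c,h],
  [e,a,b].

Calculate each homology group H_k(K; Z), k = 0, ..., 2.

H_0 ≅ Z,  H_1 ≅ Z ⊕ Z/2,  H_2 = 0.

Fix the vertex order a < b < c < d < e < f < g < h < i and write every simplex with vertices in increasing order. Then dim K = 2 and the simplices of K are:

  0-simplices (9): a, b, c, d, e, f, g, h, i
  1-simplices (27): ab, ac, ad, ae, ag, ah, bd, be, bf, bg, bh, ce, cf, cg, ch, ci, de, dg, dh, di, ef, ei, fg, fh, fi, gi, hi
  2-simplices (18): abe, abh, ace, acg, adg, adh, bde, bdg, bfg, bfh, cef, cfh, cgi, chi, dei, dhi, efi, fgi

so the chain groups are C_0 ≅ Z^9, C_1 ≅ Z^27, C_2 ≅ Z^18.

∂_1: C_1 → C_0 maps an edge to its endpoints' difference, ∂[p,q] = q − p.
As a 9×27 matrix over Z this has rank 8, with invariant factors (1,1,1,1,1,1,1,1).

The boundary map ∂_2: C_2 → C_1 acts by ∂[p,q,r] = [q,r] − [p,r] + [p,q]. For instance
  ∂acg = cg − ag + ac,
  ∂bde = de − be + bd.
The 27×18 boundary matrix has rank 18 and Smith normal form diag(1,1,1,1,1,1,1,1,1,1,1,1,1,1,1,1,1,2).

From H_k ≅ ker(∂_k) / im(∂_{k+1}) we obtain:

  H_0: rank C_0 − rank ∂_1 = 9 − 8 = 1, and the invariant factors of ∂_1 are all 1, so H_0 = Z.
  H_1: rank ker ∂_1 − rank ∂_2 = (27 − 8) − 18 = 1, and ∂_2 has invariant factor 2 > 1, so H_1 = Z ⊕ Z/2.
  H_2: rank ker ∂_2 − rank ∂_3 = (18 − 18) − 0 = 0, and there is no ∂_3, so H_2 = 0.

As a check, the Euler characteristic is 9 − 27 + 18 = 0, which agrees with 1 − 1 + 0 = 0.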